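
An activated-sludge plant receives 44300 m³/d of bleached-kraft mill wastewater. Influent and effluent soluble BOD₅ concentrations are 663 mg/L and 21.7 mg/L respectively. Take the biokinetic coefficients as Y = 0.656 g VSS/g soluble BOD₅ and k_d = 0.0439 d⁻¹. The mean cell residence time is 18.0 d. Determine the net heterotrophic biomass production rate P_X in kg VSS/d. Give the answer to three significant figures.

P_X ≈ 10400 kg VSS/d

Correct the yield for decay: Y_obs = Y/(1 + k_d θ_c) = 0.656 / (1 + 0.0439 × 18.0) = 0.656 / 1.790 = 0.3664.
Substrate removed = Q·(S₀ − S) = 44300 m³/d × (663 − 21.7) g/m³ = 2.84×10^7 g/d = 28410 kg/d.
Net biomass production P_X = Y_obs × Q·(S₀ − S) = 0.3664 × 28410 = 10410 kg VSS/d.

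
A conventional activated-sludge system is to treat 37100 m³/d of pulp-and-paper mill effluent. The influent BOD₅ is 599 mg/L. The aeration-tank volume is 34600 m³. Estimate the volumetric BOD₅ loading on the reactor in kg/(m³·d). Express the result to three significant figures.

Applied BOD₅ load per unit volume = Q·S₀/V = (37100 × 599/1000)/34600 = 0.6423 kg BOD₅·m⁻³·d⁻¹.

L_v ≈ 0.642 kg BOD₅/(m³·d)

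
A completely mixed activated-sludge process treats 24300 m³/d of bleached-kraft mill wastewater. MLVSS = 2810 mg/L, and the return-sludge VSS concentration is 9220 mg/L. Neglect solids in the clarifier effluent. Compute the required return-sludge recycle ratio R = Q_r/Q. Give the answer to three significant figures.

R ≈ 0.438

Solids balance on the clarifier gives (1+R)X = R·X_r, so R = X/(X_r − X) = 2810 / (9220 − 2810) = 0.4384.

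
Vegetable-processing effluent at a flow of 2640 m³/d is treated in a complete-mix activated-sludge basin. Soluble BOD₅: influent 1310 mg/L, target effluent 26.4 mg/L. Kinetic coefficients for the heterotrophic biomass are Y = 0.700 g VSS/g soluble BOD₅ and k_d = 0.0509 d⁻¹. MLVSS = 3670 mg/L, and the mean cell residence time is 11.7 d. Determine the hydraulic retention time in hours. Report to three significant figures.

τ ≈ 43.1 h

From the SRT design equation V = Y Q (S₀−S) θ_c / [X (1 + k_d θ_c)] = 0.700 × 2640 × (1310 − 26.4) × 11.7 / [3670 × (1 + 0.0509 × 11.7)] = 2.78×10^7 / 5856 = 4740 m³.
Hydraulic retention time τ = V/Q = 4740 / 2640 = 1.795 d = 43.09 h.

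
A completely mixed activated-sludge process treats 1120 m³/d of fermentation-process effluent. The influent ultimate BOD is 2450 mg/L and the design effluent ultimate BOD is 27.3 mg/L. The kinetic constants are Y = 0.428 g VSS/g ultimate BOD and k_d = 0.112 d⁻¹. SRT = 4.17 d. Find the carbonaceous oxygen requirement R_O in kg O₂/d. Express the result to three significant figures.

R_O ≈ 1590 kg O₂/d

The observed yield is Y_obs = Y/(1 + k_d·θ_c) = 0.428 / (1 + 0.112 × 4.17) = 0.428 / 1.467 = 0.2917 g VSS per g ultimate BOD removed.
Mass of ultimate BOD removed per day: Q(S₀ − S) = 1120 × 2423 g/m³ = 2713 kg/d.
Net sludge production P_X = 0.2917 × 2713 = 791.6 kg VSS/d.
Carbonaceous O₂ demand = substrate oxidised − cell-mass equivalent = 2713 − 1.42 × 791.6 = 1589 kg O₂/d.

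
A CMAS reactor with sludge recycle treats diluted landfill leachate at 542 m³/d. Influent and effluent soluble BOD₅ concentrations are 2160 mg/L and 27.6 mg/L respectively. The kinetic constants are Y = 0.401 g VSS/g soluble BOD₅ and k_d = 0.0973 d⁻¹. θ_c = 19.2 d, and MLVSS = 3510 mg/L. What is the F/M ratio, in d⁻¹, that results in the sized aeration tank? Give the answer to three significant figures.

Steady-state biomass mass balance: V·X·(1 + k_d·θ_c) = Y·Q·(S₀ − S)·θ_c, so V = 0.401 × 542 × (2160 − 27.6) × 19.2 / [3510 × (1 + 0.0973 × 19.2)] = 8.9×10^6 / 10067 = 883.9 m³.
F/M = Q·S₀ / (V·X) = 542 × 2160 / (883.9 × 3510) = 0.3773 g soluble BOD₅·(g VSS·d)⁻¹.

F/M ≈ 0.377 d⁻¹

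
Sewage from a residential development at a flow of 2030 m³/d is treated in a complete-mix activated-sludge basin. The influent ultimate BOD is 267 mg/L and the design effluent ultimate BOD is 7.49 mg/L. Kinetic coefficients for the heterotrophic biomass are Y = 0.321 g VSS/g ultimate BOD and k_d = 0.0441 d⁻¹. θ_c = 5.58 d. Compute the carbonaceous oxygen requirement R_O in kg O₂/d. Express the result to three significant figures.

The observed yield is Y_obs = Y/(1 + k_d·θ_c) = 0.321 / (1 + 0.0441 × 5.58) = 0.321 / 1.246 = 0.2576 g VSS per g ultimate BOD removed.
Q·(S₀ − S) = 2030 × (267 − 7.49) × 10⁻³ = 526.8 kg/d removed.
Biomass synthesised: P_X = Y_obs × 526.8 = 135.7 kg VSS/d.
R_O = Q·ΔS − 1.42 P_X = 526.8 − 192.7 = 334.1 kg O₂/d.

R_O ≈ 334 kg O₂/d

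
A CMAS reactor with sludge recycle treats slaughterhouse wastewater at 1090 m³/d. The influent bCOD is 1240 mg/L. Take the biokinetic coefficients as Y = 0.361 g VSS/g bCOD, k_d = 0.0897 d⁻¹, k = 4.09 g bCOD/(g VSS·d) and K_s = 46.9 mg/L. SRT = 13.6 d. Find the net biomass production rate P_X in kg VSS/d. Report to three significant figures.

For a completely mixed reactor with recycle the Lawrence–McCarty relation gives S = K_s·(1 + k_d·θ_c) / [θ_c·(Y·k − k_d) − 1] = 46.9 × (1 + 0.0897 × 13.6) / [13.6 × (0.361 × 4.09 − 0.0897) − 1] = 104.1 / 17.86 = 5.829 mg/L.
Y_obs = Y / (1 + k_d θ_c) = 0.361 / (1 + 0.0897 × 13.6) = 0.361 / 2.220 = 0.1626.
Substrate removed = Q·(S₀ − S) = 1090 m³/d × (1240 − 5.83) g/m³ = 1.35×10^6 g/d = 1345 kg/d.
P_X = Y_obs · Q(S₀ − S) = 0.1626 × 1345 = 218.8 kg VSS/d.

P_X ≈ 219 kg VSS/d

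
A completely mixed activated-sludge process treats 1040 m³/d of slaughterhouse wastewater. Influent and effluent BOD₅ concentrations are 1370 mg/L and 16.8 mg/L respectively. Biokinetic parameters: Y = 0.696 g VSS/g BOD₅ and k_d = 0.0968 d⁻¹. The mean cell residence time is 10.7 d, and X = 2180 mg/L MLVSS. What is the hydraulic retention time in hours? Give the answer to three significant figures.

τ ≈ 54.5 h

Steady-state biomass mass balance: V·X·(1 + k_d·θ_c) = Y·Q·(S₀ − S)·θ_c, so V = 0.696 × 1040 × (1370 − 16.8) × 10.7 / [2180 × (1 + 0.0968 × 10.7)] = 1.05×10^7 / 4438 = 2362 m³.
τ = V/Q = 2362/1040 = 2.271 d, or 54.50 h.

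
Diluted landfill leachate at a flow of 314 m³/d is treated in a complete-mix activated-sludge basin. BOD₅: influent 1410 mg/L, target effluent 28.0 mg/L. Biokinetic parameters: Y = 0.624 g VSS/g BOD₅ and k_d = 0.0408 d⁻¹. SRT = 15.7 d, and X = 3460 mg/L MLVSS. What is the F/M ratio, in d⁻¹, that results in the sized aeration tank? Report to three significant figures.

From the SRT design equation V = Y Q (S₀−S) θ_c / [X (1 + k_d θ_c)] = 0.624 × 314 × (1410 − 28.0) × 15.7 / [3460 × (1 + 0.0408 × 15.7)] = 4.25×10^6 / 5676 = 749.0 m³.
F/M = applied load / biomass = Q·S₀/(V·X) = 314 × 1410 / (749.0 × 3460) = 0.1709 d⁻¹.

F/M ≈ 0.171 d⁻¹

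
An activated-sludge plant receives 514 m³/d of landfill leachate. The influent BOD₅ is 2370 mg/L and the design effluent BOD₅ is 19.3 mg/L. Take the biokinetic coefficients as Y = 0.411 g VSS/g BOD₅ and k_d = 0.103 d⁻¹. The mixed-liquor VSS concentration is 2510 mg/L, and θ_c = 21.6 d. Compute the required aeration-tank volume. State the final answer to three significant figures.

V ≈ 1330 m³

From the SRT design equation V = Y Q (S₀−S) θ_c / [X (1 + k_d θ_c)] = 0.411 × 514 × (2370 − 19.3) × 21.6 / [2510 × (1 + 0.103 × 21.6)] = 1.07×10^7 / 8094 = 1325 m³.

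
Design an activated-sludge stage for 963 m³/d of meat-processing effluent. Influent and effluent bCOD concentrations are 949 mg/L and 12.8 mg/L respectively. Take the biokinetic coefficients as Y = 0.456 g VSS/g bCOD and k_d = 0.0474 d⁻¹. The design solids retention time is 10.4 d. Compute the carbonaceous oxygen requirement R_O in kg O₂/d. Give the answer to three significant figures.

R_O ≈ 511 kg O₂/d

The observed yield is Y_obs = Y/(1 + k_d·θ_c) = 0.456 / (1 + 0.0474 × 10.4) = 0.456 / 1.493 = 0.3054 g VSS per g bCOD removed.
Q·(S₀ − S) = 963 × (949 − 12.8) × 10⁻³ = 901.6 kg/d removed.
Net sludge production P_X = 0.3054 × 901.6 = 275.4 kg VSS/d.
R_O = Q·(S₀ − S) − 1.42·P_X = 901.6 − 1.42 × 275.4 = 510.5 kg O₂/d.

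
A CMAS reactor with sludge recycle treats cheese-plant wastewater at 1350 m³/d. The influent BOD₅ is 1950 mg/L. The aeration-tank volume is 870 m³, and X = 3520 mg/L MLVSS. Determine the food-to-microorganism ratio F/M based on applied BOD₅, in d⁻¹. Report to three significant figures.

F/M ≈ 0.860 d⁻¹

Food-to-microorganism ratio F/M = Q S₀ / (V X) = 1350 × 1950 / (870.0 × 3520) = 0.8596 d⁻¹.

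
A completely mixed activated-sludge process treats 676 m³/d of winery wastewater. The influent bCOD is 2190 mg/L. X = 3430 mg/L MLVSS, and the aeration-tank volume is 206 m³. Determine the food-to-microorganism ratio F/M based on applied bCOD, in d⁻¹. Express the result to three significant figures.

F/M = Q·S₀ / (V·X) = 676 × 2190 / (206.0 × 3430) = 2.095 g bCOD·(g VSS·d)⁻¹.

F/M ≈ 2.10 d⁻¹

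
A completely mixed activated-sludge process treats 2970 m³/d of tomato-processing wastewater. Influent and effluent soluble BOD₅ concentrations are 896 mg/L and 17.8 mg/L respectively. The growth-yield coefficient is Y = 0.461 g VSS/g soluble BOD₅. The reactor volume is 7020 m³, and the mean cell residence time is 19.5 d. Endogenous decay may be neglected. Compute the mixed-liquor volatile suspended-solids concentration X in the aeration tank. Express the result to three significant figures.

X = Y·Q·ΔS·θ_c / V = 0.461 × 2970 × (896 − 17.8) × 19.5 / 7020 = 3340 mg/L.

X ≈ 3340 mg/L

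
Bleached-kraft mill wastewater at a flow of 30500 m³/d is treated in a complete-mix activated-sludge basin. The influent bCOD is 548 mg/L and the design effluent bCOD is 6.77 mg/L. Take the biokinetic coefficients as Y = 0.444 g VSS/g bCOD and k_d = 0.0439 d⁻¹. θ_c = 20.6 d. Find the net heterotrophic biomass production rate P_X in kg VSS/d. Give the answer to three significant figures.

P_X ≈ 3850 kg VSS/d

Correct the yield for decay: Y_obs = Y/(1 + k_d θ_c) = 0.444 / (1 + 0.0439 × 20.6) = 0.444 / 1.904 = 0.2332.
ΔS = 548 − 6.77 = 541.2 mg/L, so the substrate removal rate is 30500 × 541.2/1000 = 16508 kg bCOD/d.
P_X = Y_obs · Q(S₀ − S) = 0.2332 × 16508 = 3849 kg VSS/d.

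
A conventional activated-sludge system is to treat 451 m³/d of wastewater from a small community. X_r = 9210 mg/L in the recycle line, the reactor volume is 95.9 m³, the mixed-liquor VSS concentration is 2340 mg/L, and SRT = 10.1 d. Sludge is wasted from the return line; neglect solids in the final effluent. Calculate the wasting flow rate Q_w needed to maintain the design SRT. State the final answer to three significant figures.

Wasting from the return line (neglecting effluent solids): Q_w = V·X / (θ_c·X_r) = 95.90 × 2340 / (10.1 × 9210) = 2.412 m³/d.

Q_w ≈ 2.41 m³/d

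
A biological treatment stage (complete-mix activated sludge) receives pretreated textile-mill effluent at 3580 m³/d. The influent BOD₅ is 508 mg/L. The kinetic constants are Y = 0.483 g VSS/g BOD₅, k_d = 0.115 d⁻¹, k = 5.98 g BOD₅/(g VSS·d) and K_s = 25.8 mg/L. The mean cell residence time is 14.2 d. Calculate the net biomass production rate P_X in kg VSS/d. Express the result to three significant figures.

Effluent substrate depends only on kinetics and SRT: S = K_s(1 + k_d θ_c) / [θ_c(Yk − k_d) − 1] = 25.8 × (1 + 0.115 × 14.2) / [14.2 × (0.483 × 5.98 − 0.115) − 1] = 67.93 / 38.38 = 1.770 mg/L.
The observed yield is Y_obs = Y/(1 + k_d·θ_c) = 0.483 / (1 + 0.115 × 14.2) = 0.483 / 2.633 = 0.1834 g VSS per g BOD₅ removed.
Q·(S₀ − S) = 3580 × (508 − 1.77) × 10⁻³ = 1812 kg/d removed.
Net biomass production P_X = Y_obs × Q·(S₀ − S) = 0.1834 × 1812 = 332.5 kg VSS/d.

P_X ≈ 332 kg VSS/d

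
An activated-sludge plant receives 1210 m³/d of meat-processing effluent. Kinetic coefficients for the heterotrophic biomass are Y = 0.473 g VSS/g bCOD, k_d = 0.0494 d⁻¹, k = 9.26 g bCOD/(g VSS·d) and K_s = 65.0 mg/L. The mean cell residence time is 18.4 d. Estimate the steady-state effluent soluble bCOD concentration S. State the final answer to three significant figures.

Effluent substrate depends only on kinetics and SRT: S = K_s(1 + k_d θ_c) / [θ_c(Yk − k_d) − 1] = 65.0 × (1 + 0.0494 × 18.4) / [18.4 × (0.473 × 9.26 − 0.0494) − 1] = 124.1 / 78.68 = 1.577 mg/L.

S ≈ 1.58 mg/L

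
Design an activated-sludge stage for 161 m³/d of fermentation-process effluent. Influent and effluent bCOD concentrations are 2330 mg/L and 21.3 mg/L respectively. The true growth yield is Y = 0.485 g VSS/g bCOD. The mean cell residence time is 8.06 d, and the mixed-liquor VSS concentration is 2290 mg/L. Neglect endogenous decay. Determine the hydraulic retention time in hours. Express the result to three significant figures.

V·X = Y·Q·ΔS·θ_c gives V = 0.485 × 161 × (2330 − 21.3) × 8.06 / 2290 = 634.5 m³.
τ = V/Q = 634.5/161 = 3.941 d, or 94.58 h.

τ ≈ 94.6 h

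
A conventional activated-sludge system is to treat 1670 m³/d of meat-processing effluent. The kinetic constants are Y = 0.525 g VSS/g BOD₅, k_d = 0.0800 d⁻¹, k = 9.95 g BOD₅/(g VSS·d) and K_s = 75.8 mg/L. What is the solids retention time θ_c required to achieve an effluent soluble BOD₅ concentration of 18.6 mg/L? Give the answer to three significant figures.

Specific growth rate at S = 18.6 mg/L: μ = YkS/(K_s+S) = 0.525·9.95·18.6/(75.8+18.6) = 1.029 d⁻¹.
Then 1/θ_c = μ − k_d = 1.029 − 0.0800 = 0.9493 d⁻¹, giving θ_c = 1.053 d.

θ_c ≈ 1.05 d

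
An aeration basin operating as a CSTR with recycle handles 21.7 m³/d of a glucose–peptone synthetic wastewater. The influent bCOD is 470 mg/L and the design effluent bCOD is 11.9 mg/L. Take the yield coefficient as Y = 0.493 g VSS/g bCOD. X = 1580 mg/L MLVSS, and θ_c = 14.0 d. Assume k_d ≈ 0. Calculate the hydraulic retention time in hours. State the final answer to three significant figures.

With k_d = 0 the design equation reduces to V = Y Q (S₀−S) θ_c / X = 0.493 × 21.7 × (470 − 11.9) × 14.0 / 1580 = 43.42 m³.
τ = V/Q = 43.42/21.7 = 2.001 d, or 48.03 h.

τ ≈ 48.0 h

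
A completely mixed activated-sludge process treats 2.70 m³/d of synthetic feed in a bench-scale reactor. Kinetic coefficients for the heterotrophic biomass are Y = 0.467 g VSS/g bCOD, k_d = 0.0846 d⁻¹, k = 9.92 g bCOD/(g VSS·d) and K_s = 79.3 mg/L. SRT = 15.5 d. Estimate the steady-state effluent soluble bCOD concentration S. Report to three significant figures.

Effluent substrate depends only on kinetics and SRT: S = K_s(1 + k_d θ_c) / [θ_c(Yk − k_d) − 1] = 79.3 × (1 + 0.0846 × 15.5) / [15.5 × (0.467 × 9.92 − 0.0846) − 1] = 183.3 / 69.49 = 2.637 mg/L.

S ≈ 2.64 mg/L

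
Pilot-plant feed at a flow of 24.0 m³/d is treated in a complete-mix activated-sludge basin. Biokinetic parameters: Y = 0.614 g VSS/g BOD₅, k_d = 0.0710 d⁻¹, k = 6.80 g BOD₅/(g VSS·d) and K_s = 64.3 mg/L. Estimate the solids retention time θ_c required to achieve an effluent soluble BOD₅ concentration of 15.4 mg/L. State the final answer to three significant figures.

θ_c ≈ 1.36 d

Specific growth rate at S = 15.4 mg/L: μ = YkS/(K_s+S) = 0.614·6.80·15.4/(64.3+15.4) = 0.8068 d⁻¹.
θ_c = 1/(μ − k_d) = 1/(0.8068 − 0.0710) = 1/0.7358 = 1.359 d.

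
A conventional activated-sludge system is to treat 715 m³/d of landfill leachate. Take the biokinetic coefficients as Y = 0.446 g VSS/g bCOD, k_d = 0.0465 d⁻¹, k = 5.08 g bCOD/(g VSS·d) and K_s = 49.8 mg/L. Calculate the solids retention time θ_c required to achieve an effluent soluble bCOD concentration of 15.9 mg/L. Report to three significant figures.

Specific growth rate at S = 15.9 mg/L: μ = YkS/(K_s+S) = 0.446·5.08·15.9/(49.8+15.9) = 0.5483 d⁻¹.
θ_c = 1/(μ − k_d) = 1/(0.5483 − 0.0465) = 1/0.5018 = 1.993 d.

θ_c ≈ 1.99 d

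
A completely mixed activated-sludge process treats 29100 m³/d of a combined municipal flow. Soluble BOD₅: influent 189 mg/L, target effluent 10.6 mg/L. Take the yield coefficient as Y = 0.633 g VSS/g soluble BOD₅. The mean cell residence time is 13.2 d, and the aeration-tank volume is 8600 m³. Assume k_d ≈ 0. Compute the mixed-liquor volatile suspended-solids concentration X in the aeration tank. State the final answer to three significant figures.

X ≈ 5040 mg/L

From V·X = Y·Q·(S₀ − S)·θ_c (decay neglected): X = 0.633 × 29100 × (189 − 10.6) × 13.2 / 8600 = 5044 mg/L.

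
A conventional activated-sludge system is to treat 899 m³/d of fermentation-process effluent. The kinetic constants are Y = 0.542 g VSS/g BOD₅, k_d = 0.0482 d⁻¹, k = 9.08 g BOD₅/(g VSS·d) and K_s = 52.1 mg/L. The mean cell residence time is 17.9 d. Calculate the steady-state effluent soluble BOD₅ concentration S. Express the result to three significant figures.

From the Monod/SRT balance for a CMAS, S = K_s·(1+k_d θ_c)/[θ_c·(Y k − k_d) − 1] = 52.1 × (1 + 0.0482 × 17.9) / [17.9 × (0.542 × 9.08 − 0.0482) − 1] = 97.05 / 86.23 = 1.125 mg/L.

S ≈ 1.13 mg/L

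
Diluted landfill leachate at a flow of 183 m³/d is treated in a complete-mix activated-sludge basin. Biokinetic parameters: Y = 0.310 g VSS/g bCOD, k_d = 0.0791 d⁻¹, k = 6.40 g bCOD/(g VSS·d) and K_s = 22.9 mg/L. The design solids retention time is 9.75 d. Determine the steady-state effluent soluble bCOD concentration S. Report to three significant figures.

S ≈ 2.31 mg/L

Effluent substrate depends only on kinetics and SRT: S = K_s(1 + k_d θ_c) / [θ_c(Yk − k_d) − 1] = 22.9 × (1 + 0.0791 × 9.75) / [9.75 × (0.310 × 6.40 − 0.0791) − 1] = 40.56 / 17.57 = 2.308 mg/L.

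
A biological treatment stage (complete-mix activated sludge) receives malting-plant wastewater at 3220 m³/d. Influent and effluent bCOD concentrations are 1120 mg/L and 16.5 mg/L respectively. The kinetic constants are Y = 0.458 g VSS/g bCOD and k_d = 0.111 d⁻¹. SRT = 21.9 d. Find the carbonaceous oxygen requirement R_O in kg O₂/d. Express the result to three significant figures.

Y_obs = Y / (1 + k_d θ_c) = 0.458 / (1 + 0.111 × 21.9) = 0.458 / 3.431 = 0.1335.
Substrate removed = Q·(S₀ − S) = 3220 m³/d × (1120 − 16.5) g/m³ = 3.55×10^6 g/d = 3553 kg/d.
P_X = Y_obs·Q·(S₀ − S) = 0.1335 × 3553 = 474.3 kg VSS/d.
R_O = Q·(S₀ − S) − 1.42·P_X = 3553 − 1.42 × 474.3 = 2880 kg O₂/d.

R_O ≈ 2880 kg O₂/d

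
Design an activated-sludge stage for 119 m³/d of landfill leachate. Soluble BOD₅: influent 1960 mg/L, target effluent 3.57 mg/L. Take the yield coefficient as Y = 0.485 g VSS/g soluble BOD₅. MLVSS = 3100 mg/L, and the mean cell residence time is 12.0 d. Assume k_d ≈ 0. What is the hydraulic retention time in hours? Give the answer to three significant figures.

V·X = Y·Q·ΔS·θ_c gives V = 0.485 × 119 × (1960 − 3.57) × 12.0 / 3100 = 437.1 m³.
τ = V/Q = 437.1/119 = 3.673 d, or 88.15 h.

τ ≈ 88.2 h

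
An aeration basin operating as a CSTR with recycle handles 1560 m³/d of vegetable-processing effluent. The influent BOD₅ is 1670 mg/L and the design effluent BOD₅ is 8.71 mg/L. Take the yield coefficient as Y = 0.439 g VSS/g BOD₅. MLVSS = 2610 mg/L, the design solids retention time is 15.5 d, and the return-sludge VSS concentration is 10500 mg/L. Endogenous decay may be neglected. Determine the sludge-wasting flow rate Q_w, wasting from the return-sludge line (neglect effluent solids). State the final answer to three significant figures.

Biomass mass balance (decay neglected): V·X = Y·Q·(S₀ − S)·θ_c, so V = 0.439 × 1560 × (1670 − 8.71) × 15.5 / 2610 = 6757 m³.
θ_c = V·X/(Q_w·X_r) when wasting from the recycle, so Q_w = V·X/(θ_c·X_r) = 6757 × 2610 / (15.5 × 10500) = 108.4 m³/d.

Q_w ≈ 108 m³/d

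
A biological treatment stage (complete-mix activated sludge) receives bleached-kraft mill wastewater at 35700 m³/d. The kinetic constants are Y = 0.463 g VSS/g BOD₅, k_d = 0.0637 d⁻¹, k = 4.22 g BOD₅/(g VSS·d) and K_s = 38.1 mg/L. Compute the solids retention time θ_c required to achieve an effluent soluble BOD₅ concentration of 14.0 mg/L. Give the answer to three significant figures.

θ_c ≈ 2.17 d

Specific growth rate at S = 14.0 mg/L: μ = YkS/(K_s+S) = 0.463·4.22·14.0/(38.1+14.0) = 0.5250 d⁻¹.
1/θ_c = 0.5250 − 0.0637 = 0.4613 d⁻¹, so θ_c = 2.168 d.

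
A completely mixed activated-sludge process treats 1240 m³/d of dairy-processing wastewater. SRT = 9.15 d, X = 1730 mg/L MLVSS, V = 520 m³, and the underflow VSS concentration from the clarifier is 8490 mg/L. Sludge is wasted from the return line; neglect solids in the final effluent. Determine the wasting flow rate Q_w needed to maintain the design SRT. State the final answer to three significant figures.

Wasting from the return line (neglecting effluent solids): Q_w = V·X / (θ_c·X_r) = 520.0 × 1730 / (9.15 × 8490) = 11.58 m³/d.

Q_w ≈ 11.6 m³/d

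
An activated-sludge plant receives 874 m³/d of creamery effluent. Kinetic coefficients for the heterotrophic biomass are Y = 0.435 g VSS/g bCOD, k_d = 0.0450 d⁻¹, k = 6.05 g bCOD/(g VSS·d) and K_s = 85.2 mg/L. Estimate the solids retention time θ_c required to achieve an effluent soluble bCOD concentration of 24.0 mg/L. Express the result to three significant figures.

θ_c ≈ 1.87 d

From 1/θ_c = Y·k·S/(K_s + S) − k_d: Y·k·S/(K_s+S) = 0.435 × 6.05 × 24.0 / (85.2 + 24.0) = 0.5784 d⁻¹.
Then 1/θ_c = μ − k_d = 0.5784 − 0.0450 = 0.5334 d⁻¹, giving θ_c = 1.875 d.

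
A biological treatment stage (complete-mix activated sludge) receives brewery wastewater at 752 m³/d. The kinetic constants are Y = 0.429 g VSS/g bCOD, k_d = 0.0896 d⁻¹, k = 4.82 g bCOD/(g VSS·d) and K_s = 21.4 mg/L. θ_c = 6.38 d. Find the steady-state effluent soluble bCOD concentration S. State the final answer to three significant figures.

S ≈ 2.89 mg/L

For a completely mixed reactor with recycle the Lawrence–McCarty relation gives S = K_s·(1 + k_d·θ_c) / [θ_c·(Y·k − k_d) − 1] = 21.4 × (1 + 0.0896 × 6.38) / [6.38 × (0.429 × 4.82 − 0.0896) − 1] = 33.63 / 11.62 = 2.894 mg/L.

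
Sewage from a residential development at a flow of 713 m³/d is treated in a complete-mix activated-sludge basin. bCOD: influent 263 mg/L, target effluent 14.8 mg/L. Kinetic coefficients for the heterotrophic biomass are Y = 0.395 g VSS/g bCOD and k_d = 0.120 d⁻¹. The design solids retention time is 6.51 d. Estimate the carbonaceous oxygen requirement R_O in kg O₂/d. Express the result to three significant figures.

Y_obs = Y / (1 + k_d θ_c) = 0.395 / (1 + 0.120 × 6.51) = 0.395 / 1.781 = 0.2218.
Q·(S₀ − S) = 713 × (263 − 14.8) × 10⁻³ = 177.0 kg/d removed.
P_X = Y_obs·Q·(S₀ − S) = 0.2218 × 177.0 = 39.24 kg VSS/d.
Carbonaceous O₂ demand = substrate oxidised − cell-mass equivalent = 177.0 − 1.42 × 39.24 = 121.2 kg O₂/d.

R_O ≈ 121 kg O₂/d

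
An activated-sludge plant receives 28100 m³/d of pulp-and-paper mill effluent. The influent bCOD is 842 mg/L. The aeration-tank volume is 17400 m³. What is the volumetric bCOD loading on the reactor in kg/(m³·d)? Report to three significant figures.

L_v = Q S₀ / V = 28100 × 842 × 10⁻³ / 17400 = 1.360 kg/(m³·d).

L_v ≈ 1.36 kg bCOD/(m³·d)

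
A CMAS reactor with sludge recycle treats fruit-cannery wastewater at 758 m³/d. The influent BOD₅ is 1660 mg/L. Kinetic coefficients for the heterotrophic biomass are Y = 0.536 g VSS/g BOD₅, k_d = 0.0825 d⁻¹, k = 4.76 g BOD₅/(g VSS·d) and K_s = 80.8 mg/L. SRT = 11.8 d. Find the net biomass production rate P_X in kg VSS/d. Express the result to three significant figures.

P_X ≈ 341 kg VSS/d

From the Monod/SRT balance for a CMAS, S = K_s·(1+k_d θ_c)/[θ_c·(Y k − k_d) − 1] = 80.8 × (1 + 0.0825 × 11.8) / [11.8 × (0.536 × 4.76 − 0.0825) − 1] = 159.5 / 28.13 = 5.668 mg/L.
The observed yield is Y_obs = Y/(1 + k_d·θ_c) = 0.536 / (1 + 0.0825 × 11.8) = 0.536 / 1.974 = 0.2716 g VSS per g BOD₅ removed.
ΔS = 1660 − 5.67 = 1654 mg/L, so the substrate removal rate is 758 × 1654/1000 = 1254 kg BOD₅/d.
So the net sludge growth is P_X = 0.2716 × 1254 = 340.6 kg VSS/d.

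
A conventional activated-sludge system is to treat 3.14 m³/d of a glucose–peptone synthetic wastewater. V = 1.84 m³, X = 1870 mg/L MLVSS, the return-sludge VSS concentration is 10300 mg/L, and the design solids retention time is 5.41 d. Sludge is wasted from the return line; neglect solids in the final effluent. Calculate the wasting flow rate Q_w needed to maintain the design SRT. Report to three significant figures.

Q_w ≈ 0.0617 m³/d

Q_w = (V·X)/(θ_c X_r) = 1.840 × 1870 / (5.41 × 10300) = 0.06175 m³/d.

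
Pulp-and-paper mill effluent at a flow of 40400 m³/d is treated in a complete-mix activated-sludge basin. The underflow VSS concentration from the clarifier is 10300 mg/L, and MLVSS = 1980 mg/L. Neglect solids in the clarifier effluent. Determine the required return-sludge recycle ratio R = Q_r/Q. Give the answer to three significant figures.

R ≈ 0.238

R = Q_r/Q = X/(X_r − X) = 1980 / (10300 − 1980) = 0.2380.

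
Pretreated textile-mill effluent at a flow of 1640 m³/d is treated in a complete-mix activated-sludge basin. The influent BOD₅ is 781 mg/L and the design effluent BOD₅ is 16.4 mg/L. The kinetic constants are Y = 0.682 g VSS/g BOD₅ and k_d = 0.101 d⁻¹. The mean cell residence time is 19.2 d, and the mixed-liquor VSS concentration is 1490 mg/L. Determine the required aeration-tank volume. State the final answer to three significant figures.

V ≈ 3750 m³

Steady-state biomass mass balance: V·X·(1 + k_d·θ_c) = Y·Q·(S₀ − S)·θ_c, so V = 0.682 × 1640 × (781 − 16.4) × 19.2 / [1490 × (1 + 0.101 × 19.2)] = 1.64×10^7 / 4379 = 3749 m³.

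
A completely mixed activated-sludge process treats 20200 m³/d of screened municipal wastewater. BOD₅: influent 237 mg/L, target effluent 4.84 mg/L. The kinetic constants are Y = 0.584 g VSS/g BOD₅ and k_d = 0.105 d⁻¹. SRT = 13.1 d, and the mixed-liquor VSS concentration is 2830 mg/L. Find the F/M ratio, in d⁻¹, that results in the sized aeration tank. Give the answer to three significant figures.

F/M ≈ 0.317 d⁻¹

From the SRT design equation V = Y Q (S₀−S) θ_c / [X (1 + k_d θ_c)] = 0.584 × 20200 × (237 − 4.84) × 13.1 / [2830 × (1 + 0.105 × 13.1)] = 3.59×10^7 / 6723 = 5337 m³.
Food-to-microorganism ratio F/M = Q S₀ / (V X) = 20200 × 237 / (5337 × 2830) = 0.3170 d⁻¹.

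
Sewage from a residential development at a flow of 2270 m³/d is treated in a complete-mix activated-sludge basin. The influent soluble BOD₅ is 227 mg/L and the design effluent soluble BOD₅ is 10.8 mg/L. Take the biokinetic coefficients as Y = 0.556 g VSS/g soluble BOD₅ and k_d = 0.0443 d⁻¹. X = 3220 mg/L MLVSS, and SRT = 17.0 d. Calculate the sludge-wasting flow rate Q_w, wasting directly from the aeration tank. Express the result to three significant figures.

Steady-state biomass mass balance: V·X·(1 + k_d·θ_c) = Y·Q·(S₀ − S)·θ_c, so V = 0.556 × 2270 × (227 − 10.8) × 17.0 / [3220 × (1 + 0.0443 × 17.0)] = 4.64×10^6 / 5645 = 821.8 m³.
With mixed-liquor wasting, θ_c = V/Q_w, so Q_w = V/θ_c = 821.8/17.0 = 48.34 m³/d.

Q_w ≈ 48.3 m³/d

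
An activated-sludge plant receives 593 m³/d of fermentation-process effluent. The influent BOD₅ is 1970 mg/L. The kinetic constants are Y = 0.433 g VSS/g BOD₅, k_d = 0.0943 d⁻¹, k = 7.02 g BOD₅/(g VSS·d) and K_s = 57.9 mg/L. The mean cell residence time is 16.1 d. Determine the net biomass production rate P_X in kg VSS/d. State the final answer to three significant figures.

P_X ≈ 201 kg VSS/d

Effluent substrate depends only on kinetics and SRT: S = K_s(1 + k_d θ_c) / [θ_c(Yk − k_d) − 1] = 57.9 × (1 + 0.0943 × 16.1) / [16.1 × (0.433 × 7.02 − 0.0943) − 1] = 145.8 / 46.42 = 3.141 mg/L.
The observed yield is Y_obs = Y/(1 + k_d·θ_c) = 0.433 / (1 + 0.0943 × 16.1) = 0.433 / 2.518 = 0.1719 g VSS per g BOD₅ removed.
Substrate removed = Q·(S₀ − S) = 593 m³/d × (1970 − 3.14) g/m³ = 1.17×10^6 g/d = 1166 kg/d.
Biomass produced: P_X = Y_obs·Q·ΔS = 0.1719 × 1166 ≈ 200.5 kg VSS/d.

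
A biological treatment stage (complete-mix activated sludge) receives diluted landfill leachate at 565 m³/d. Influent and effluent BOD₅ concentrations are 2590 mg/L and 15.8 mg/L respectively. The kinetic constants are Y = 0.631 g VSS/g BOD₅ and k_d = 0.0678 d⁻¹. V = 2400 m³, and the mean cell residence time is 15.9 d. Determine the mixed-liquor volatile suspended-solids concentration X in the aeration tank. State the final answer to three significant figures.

X ≈ 2930 mg/L

Solving the biomass balance for X: X = Y Q (S₀−S) θ_c / [V (1+k_d θ_c)] = 0.631 × 565 × (2590 − 15.8) × 15.9 / [2400 × (1 + 0.0678 × 15.9)] = 2926 mg/L.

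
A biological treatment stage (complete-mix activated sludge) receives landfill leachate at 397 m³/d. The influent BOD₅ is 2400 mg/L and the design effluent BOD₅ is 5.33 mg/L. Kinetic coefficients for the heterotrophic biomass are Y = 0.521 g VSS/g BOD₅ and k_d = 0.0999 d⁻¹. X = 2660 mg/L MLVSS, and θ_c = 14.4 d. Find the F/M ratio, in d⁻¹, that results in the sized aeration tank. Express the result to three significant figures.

F/M ≈ 0.326 d⁻¹

From the SRT design equation V = Y Q (S₀−S) θ_c / [X (1 + k_d θ_c)] = 0.521 × 397 × (2400 − 5.33) × 14.4 / [2660 × (1 + 0.0999 × 14.4)] = 7.13×10^6 / 6487 = 1100 m³.
F/M = applied load / biomass = Q·S₀/(V·X) = 397 × 2400 / (1100 × 2660) = 0.3258 d⁻¹.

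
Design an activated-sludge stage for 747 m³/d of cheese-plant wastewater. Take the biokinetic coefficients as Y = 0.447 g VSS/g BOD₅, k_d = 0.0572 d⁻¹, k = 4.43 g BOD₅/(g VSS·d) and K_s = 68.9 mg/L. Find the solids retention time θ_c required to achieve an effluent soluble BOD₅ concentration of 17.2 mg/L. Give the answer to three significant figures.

At the target effluent, Y k S/(K_s+S) = 0.447×4.43×17.2/86.10 = 0.3956 d⁻¹.
θ_c = 1/(μ − k_d) = 1/(0.3956 − 0.0572) = 1/0.3384 = 2.955 d.

θ_c ≈ 2.96 d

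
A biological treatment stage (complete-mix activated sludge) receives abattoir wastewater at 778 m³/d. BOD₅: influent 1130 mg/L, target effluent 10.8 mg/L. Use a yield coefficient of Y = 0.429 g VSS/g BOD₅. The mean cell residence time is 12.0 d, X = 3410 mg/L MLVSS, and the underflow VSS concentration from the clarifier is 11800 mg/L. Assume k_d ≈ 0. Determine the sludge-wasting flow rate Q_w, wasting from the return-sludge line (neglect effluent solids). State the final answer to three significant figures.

Q_w ≈ 31.7 m³/d

Biomass mass balance (decay neglected): V·X = Y·Q·(S₀ − S)·θ_c, so V = 0.429 × 778 × (1130 − 10.8) × 12.0 / 3410 = 1315 m³.
Wasting from the return line (neglecting effluent solids): Q_w = V·X / (θ_c·X_r) = 1315 × 3410 / (12.0 × 11800) = 31.66 m³/d.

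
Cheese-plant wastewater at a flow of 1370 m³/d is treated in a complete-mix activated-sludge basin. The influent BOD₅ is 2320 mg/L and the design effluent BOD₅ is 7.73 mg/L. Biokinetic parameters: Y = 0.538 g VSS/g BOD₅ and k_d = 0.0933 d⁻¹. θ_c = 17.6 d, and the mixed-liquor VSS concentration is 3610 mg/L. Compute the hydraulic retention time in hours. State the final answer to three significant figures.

From the SRT design equation V = Y Q (S₀−S) θ_c / [X (1 + k_d θ_c)] = 0.538 × 1370 × (2320 − 7.73) × 17.6 / [3610 × (1 + 0.0933 × 17.6)] = 3×10^7 / 9538 = 3145 m³.
Hydraulic retention time τ = V/Q = 3145 / 1370 = 2.296 d = 55.09 h.

τ ≈ 55.1 h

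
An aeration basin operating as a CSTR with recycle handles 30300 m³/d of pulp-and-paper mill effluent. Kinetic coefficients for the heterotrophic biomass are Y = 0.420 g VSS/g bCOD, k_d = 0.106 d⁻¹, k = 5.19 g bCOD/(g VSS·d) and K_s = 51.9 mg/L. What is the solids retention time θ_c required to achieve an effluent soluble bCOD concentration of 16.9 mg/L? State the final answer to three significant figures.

Specific growth rate at S = 16.9 mg/L: μ = YkS/(K_s+S) = 0.420·5.19·16.9/(51.9+16.9) = 0.5354 d⁻¹.
θ_c = 1/(μ − k_d) = 1/(0.5354 − 0.106) = 1/0.4294 = 2.329 d.

θ_c ≈ 2.33 d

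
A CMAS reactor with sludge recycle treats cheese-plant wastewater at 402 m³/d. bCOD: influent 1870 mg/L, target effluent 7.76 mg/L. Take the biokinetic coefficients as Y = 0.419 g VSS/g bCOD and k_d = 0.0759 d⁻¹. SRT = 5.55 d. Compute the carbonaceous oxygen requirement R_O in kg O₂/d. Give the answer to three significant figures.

R_O ≈ 435 kg O₂/d

Observed yield with endogenous decay: Y_obs = Y / (1 + k_d·θ_c) = 0.419 / (1 + 0.0759 × 5.55) = 0.419 / 1.421 = 0.2948 g VSS/g bCOD.
Substrate removed = Q·(S₀ − S) = 402 m³/d × (1870 − 7.76) g/m³ = 7.49×10^5 g/d = 748.6 kg/d.
Biomass synthesised: P_X = Y_obs × 748.6 = 220.7 kg VSS/d.
Carbonaceous O₂ demand = substrate oxidised − cell-mass equivalent = 748.6 − 1.42 × 220.7 = 435.2 kg O₂/d.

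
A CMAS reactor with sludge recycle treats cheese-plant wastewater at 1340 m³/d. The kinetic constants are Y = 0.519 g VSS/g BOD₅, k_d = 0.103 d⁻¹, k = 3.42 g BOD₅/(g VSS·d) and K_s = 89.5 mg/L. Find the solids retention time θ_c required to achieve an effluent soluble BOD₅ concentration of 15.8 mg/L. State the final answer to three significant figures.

From 1/θ_c = Y·k·S/(K_s + S) − k_d: Y·k·S/(K_s+S) = 0.519 × 3.42 × 15.8 / (89.5 + 15.8) = 0.2663 d⁻¹.
Then 1/θ_c = μ − k_d = 0.2663 − 0.103 = 0.1633 d⁻¹, giving θ_c = 6.123 d.

θ_c ≈ 6.12 d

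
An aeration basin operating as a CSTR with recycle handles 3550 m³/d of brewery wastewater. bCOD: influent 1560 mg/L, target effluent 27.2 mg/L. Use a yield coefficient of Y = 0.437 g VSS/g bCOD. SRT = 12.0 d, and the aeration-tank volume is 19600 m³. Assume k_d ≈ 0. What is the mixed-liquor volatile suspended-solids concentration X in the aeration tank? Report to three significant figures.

X = Y·Q·ΔS·θ_c / V = 0.437 × 3550 × (1560 − 27.2) × 12.0 / 19600 = 1456 mg/L.

X ≈ 1460 mg/L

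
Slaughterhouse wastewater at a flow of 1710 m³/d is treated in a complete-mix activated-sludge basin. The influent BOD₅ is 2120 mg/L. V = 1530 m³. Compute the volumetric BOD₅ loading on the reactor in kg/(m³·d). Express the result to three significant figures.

Applied BOD₅ load per unit volume = Q·S₀/V = (1710 × 2120/1000)/1530 = 2.369 kg BOD₅·m⁻³·d⁻¹.

L_v ≈ 2.37 kg BOD₅/(m³·d)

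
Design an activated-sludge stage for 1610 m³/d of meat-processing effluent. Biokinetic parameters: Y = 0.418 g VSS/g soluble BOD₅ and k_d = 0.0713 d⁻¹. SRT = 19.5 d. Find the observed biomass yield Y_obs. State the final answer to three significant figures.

The observed yield is Y_obs = Y/(1 + k_d·θ_c) = 0.418 / (1 + 0.0713 × 19.5) = 0.418 / 2.390 = 0.1749 g VSS per g soluble BOD₅ removed.

Y_obs ≈ 0.175 g VSS/g soluble BOD₅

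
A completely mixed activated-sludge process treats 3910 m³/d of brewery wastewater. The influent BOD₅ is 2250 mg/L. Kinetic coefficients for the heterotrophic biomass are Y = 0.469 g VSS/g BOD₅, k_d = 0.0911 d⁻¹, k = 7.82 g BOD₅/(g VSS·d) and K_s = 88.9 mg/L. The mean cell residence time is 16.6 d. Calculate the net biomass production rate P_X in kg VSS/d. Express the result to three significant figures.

P_X ≈ 1640 kg VSS/d

From the Monod/SRT balance for a CMAS, S = K_s·(1+k_d θ_c)/[θ_c·(Y k − k_d) − 1] = 88.9 × (1 + 0.0911 × 16.6) / [16.6 × (0.469 × 7.82 − 0.0911) − 1] = 223.3 / 58.37 = 3.826 mg/L.
Y_obs = Y / (1 + k_d θ_c) = 0.469 / (1 + 0.0911 × 16.6) = 0.469 / 2.512 = 0.1867.
Substrate removed = Q·(S₀ − S) = 3910 m³/d × (2250 − 3.83) g/m³ = 8.78×10^6 g/d = 8783 kg/d.
Biomass produced: P_X = Y_obs·Q·ΔS = 0.1867 × 8783 ≈ 1640 kg VSS/d.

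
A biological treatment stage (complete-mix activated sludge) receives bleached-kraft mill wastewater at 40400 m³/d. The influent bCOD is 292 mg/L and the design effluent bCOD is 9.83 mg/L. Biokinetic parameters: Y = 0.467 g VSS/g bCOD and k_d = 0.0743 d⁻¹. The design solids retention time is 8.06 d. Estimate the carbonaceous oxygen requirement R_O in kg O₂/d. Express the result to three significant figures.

Observed yield with endogenous decay: Y_obs = Y / (1 + k_d·θ_c) = 0.467 / (1 + 0.0743 × 8.06) = 0.467 / 1.599 = 0.2921 g VSS/g bCOD.
Q·(S₀ − S) = 40400 × (292 − 9.83) × 10⁻³ = 11400 kg/d removed.
Biomass synthesised: P_X = Y_obs × 11400 = 3330 kg VSS/d.
R_O = Q·(S₀ − S) − 1.42·P_X = 11400 − 1.42 × 3330 = 6672 kg O₂/d.

R_O ≈ 6670 kg O₂/d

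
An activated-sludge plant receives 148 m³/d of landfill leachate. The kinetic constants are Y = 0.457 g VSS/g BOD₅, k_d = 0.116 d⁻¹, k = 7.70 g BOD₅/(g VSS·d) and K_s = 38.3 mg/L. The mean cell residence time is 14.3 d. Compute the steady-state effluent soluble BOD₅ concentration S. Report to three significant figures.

For a completely mixed reactor with recycle the Lawrence–McCarty relation gives S = K_s·(1 + k_d·θ_c) / [θ_c·(Y·k − k_d) − 1] = 38.3 × (1 + 0.116 × 14.3) / [14.3 × (0.457 × 7.70 − 0.116) − 1] = 101.8 / 47.66 = 2.137 mg/L.

S ≈ 2.14 mg/L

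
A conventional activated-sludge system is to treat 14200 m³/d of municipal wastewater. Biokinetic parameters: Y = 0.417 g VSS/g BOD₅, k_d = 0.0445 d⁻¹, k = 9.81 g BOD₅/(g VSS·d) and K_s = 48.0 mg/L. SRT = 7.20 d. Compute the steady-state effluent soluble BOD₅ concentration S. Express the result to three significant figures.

From the Monod/SRT balance for a CMAS, S = K_s·(1+k_d θ_c)/[θ_c·(Y k − k_d) − 1] = 48.0 × (1 + 0.0445 × 7.20) / [7.20 × (0.417 × 9.81 − 0.0445) − 1] = 63.38 / 28.13 = 2.253 mg/L.

S ≈ 2.25 mg/L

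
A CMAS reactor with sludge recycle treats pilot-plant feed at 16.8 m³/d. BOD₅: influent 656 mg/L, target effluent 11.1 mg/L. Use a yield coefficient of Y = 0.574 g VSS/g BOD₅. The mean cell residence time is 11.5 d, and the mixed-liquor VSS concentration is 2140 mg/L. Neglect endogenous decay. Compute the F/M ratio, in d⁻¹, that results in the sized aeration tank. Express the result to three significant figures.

Biomass mass balance (decay neglected): V·X = Y·Q·(S₀ − S)·θ_c, so V = 0.574 × 16.8 × (656 − 11.1) × 11.5 / 2140 = 33.42 m³.
F/M = applied load / biomass = Q·S₀/(V·X) = 16.8 × 656 / (33.42 × 2140) = 0.1541 d⁻¹.

F/M ≈ 0.154 d⁻¹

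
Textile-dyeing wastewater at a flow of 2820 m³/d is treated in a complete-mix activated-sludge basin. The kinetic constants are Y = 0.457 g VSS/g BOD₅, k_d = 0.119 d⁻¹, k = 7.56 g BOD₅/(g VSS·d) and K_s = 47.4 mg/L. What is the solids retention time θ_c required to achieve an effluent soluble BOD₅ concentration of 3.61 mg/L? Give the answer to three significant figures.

θ_c ≈ 7.97 d

At the target effluent, Y k S/(K_s+S) = 0.457×7.56×3.61/51.01 = 0.2445 d⁻¹.
1/θ_c = 0.2445 − 0.119 = 0.1255 d⁻¹, so θ_c = 7.968 d.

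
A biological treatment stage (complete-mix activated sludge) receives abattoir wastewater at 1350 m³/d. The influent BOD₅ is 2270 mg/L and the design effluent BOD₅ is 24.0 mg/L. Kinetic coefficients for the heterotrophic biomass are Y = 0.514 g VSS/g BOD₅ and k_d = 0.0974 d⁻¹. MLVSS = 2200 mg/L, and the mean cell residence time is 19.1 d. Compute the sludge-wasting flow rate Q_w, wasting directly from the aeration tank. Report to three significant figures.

Q_w ≈ 248 m³/d

Steady-state biomass mass balance: V·X·(1 + k_d·θ_c) = Y·Q·(S₀ − S)·θ_c, so V = 0.514 × 1350 × (2270 − 24.0) × 19.1 / [2200 × (1 + 0.0974 × 19.1)] = 2.98×10^7 / 6293 = 4730 m³.
Wasting from the aeration tank: Q_w = V / θ_c = 4730 / 19.1 = 247.7 m³/d.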